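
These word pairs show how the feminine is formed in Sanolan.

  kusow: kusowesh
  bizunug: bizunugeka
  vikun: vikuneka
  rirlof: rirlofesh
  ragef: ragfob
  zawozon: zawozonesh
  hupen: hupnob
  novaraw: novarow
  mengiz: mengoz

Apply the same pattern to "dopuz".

dopuzeka

novaraw and kusow both end in -w yet inflect differently (novarow, kusowesh), so the final letter is not what conditions the rule; the last vowel is.
"dopuz" has last vowel 'u'. The stems whose last vowel is 'u' (bizunug → bizunugeka, vikun → vikuneka) add -eka.
So dopuz → dopuzeka.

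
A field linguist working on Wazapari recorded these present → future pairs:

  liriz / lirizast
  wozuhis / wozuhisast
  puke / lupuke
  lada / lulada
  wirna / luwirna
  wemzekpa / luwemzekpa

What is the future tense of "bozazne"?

liriz and lada both begin with l- yet inflect differently (lirizast, lulada), so the first letter is not what conditions the rule; whether the stem ends in a vowel or a consonant is.
"bozazne" ends in a vowel. The stems ending in a vowel (puke → lupuke, lada → lulada, wirna → luwirna) add the prefix lu-.
So bozazne → lubozazne.

lubozazne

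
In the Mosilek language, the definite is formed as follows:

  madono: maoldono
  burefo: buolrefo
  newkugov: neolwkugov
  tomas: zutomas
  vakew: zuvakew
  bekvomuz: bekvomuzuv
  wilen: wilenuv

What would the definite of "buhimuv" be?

vakew and wilen both have last vowel 'e' yet inflect differently (zuvakew, wilenuv), so the last vowel is not what conditions the rule; the final letter is.
"buhimuv" ends in -v. The one such stem in the data (newkugov → neolwkugov) inserts -ol- after the first vowel (as do madono, burefo), so the same rule applies.
The other patterns: stems ending in -s or -w add the prefix zu-; stems ending in -n or -z add -uv.
So buhimuv → buolhimuv.

buolhimuv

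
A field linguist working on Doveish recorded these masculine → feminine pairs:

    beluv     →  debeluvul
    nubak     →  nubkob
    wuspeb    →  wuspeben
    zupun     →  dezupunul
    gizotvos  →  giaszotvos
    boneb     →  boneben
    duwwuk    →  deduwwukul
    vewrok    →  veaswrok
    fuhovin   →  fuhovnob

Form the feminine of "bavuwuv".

duwwuk and vewrok both end in -k yet inflect differently (deduwwukul, veaswrok), so the final letter is not what conditions the rule; the last vowel is.
"bavuwuv" has last vowel 'u'. The stems whose last vowel is 'u' (duwwuk → deduwwukul, beluv → debeluvul, zupun → dezupunul) add de- … -ul around the stem.
So bavuwuv → debavuwuvul.

debavuwuvul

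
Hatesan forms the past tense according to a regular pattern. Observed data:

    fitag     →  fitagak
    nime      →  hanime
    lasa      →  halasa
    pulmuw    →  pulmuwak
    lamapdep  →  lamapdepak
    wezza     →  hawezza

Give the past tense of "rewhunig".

lasa and fitag both have last vowel 'a' yet inflect differently (halasa, fitagak), so the last vowel is not what conditions the rule; whether the stem ends in a vowel or a consonant is.
"rewhunig" ends in a consonant. The stems ending in a consonant (fitag → fitagak, lamapdep → lamapdepak, pulmuw → pulmuwak) add -ak.
The other pattern: stems ending in a vowel add the prefix ha-.
So rewhunig → rewhunigak.

rewhunigak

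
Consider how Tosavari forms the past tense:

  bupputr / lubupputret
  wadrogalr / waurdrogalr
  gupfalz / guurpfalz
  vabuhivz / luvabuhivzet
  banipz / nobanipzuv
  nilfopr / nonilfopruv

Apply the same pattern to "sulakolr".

"sulakolr" has second-to-last letter 'l'. The stems whose second-to-last letter is 'l' (gupfalz → guurpfalz, wadrogalr → waurdrogalr) insert -ur- after the first vowel.
So sulakolr → suurlakolr.

suurlakolr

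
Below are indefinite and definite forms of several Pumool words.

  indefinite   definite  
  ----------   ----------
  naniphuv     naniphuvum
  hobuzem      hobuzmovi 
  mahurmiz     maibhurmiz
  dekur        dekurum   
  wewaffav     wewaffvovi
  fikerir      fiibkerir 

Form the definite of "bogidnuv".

bogidnuvum

fikerir and dekur both end in -r yet inflect differently (fiibkerir, dekurum), so the final letter is not what conditions the rule; the last vowel is.
"bogidnuv" has last vowel 'u'. The stems whose last vowel is 'u' (dekur → dekurum, naniphuv → naniphuvum) add -um.
The other patterns: stems whose last vowel is 'i' insert -ib- after the first vowel; stems whose last vowel is 'a' or 'e' delete the last vowel and add -ovi.
So bogidnuv → bogidnuvum.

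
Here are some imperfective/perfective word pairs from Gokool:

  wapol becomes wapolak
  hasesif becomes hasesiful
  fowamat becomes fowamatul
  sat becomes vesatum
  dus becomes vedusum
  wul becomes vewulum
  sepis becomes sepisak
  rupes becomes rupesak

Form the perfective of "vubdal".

vubdalak

dus and rupes both end in -s yet inflect differently (vedusum, rupesak), so the final letter is not what conditions the rule; the number of vowels is.
"vubdal" has 2 vowels. The stems with 2 vowels (rupes → rupesak, sepis → sepisak, wapol → wapolak) add -ak.
The other patterns: stems with 1 vowel add ve- … -um around the stem; stems with 3 vowels add -ul.
So vubdal → vubdalak.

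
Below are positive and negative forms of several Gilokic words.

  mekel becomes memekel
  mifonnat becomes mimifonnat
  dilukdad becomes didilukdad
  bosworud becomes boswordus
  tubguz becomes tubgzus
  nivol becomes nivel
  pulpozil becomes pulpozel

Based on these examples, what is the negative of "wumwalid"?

dilukdad and bosworud both end in -d yet inflect differently (didilukdad, boswordus), so the final letter is not what conditions the rule; the last vowel is.
"wumwalid" has last vowel 'i'. The one such stem in the data (pulpozil → pulpozel) changes the last vowel to 'e' (as does nivol), so the same rule applies.
The other patterns: stems whose last vowel is 'a' or 'e' repeat the first consonant+vowel as a prefix; stems whose last vowel is 'u' delete the last vowel and add -us.
So wumwalid → wumwaled.

wumwaled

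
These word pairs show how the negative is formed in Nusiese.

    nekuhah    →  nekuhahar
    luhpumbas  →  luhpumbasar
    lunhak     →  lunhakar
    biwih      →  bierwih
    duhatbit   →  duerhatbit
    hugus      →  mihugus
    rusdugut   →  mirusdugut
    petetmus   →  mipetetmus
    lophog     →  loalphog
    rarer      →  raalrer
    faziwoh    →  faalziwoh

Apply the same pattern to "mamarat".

nekuhah and biwih both end in -h yet inflect differently (nekuhahar, bierwih), so the final letter is not what conditions the rule; the last vowel is.
"mamarat" has last vowel 'a'. The stems whose last vowel is 'a' (nekuhah → nekuhahar, luhpumbas → luhpumbasar, lunhak → lunhakar) add -ar.
The other patterns: stems whose last vowel is 'i' insert -er- after the first vowel; stems whose last vowel is 'u' add the prefix mi-; stems whose last vowel is 'e' or 'o' insert -al- after the first vowel.
So mamarat → mamaratar.

mamaratar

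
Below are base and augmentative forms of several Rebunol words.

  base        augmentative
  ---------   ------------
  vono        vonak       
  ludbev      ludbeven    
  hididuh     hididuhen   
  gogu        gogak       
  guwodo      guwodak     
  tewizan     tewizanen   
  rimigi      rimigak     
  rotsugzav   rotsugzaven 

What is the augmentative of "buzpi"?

buzpak

hididuh and gogu both have last vowel 'u' yet inflect differently (hididuhen, gogak), so the last vowel is not what conditions the rule; whether the stem ends in a vowel or a consonant is.
"buzpi" ends in a vowel. The stems ending in a vowel (vono → vonak, rimigi → rimigak, guwodo → guwodak) drop the final letter and add -ak.
So buzpi → buzpak.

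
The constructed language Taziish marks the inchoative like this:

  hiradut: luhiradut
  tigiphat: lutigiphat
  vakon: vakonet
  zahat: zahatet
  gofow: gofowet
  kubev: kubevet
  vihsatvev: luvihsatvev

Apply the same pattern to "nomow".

nomowet

vihsatvev and kubev both end in -v yet inflect differently (luvihsatvev, kubevet), so the final letter is not what conditions the rule; the number of vowels is.
"nomow" has 2 vowels. The stems with 2 vowels (vakon → vakonet, kubev → kubevet, zahat → zahatet) add -et.
So nomow → nomowet.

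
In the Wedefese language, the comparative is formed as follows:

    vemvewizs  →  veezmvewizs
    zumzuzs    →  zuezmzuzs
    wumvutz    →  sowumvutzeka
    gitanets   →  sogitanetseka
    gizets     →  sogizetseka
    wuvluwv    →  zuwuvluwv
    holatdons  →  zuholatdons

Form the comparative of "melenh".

vemvewizs and gitanets both end in -s yet inflect differently (veezmvewizs, sogitanetseka), so the final letter is not what conditions the rule; the second-to-last letter is.
"melenh" has second-to-last letter 'n'. The one such stem in the data (holatdons → zuholatdons) adds the prefix zu-, so the same rule applies.
The other patterns: stems whose second-to-last letter is 'z' insert -ez- after the first vowel; stems whose second-to-last letter is 't' add so- … -eka around the stem.
So melenh → zumelenh.

zumelenh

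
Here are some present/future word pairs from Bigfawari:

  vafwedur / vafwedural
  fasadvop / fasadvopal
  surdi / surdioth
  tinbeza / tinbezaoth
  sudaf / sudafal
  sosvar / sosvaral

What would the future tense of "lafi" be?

sosvar and tinbeza both have last vowel 'a' yet inflect differently (sosvaral, tinbezaoth), so the last vowel is not what conditions the rule; whether the stem ends in a vowel or a consonant is.
"lafi" ends in a vowel. The stems ending in a vowel (surdi → surdioth, tinbeza → tinbezaoth) add -oth.
So lafi → lafioth.

lafioth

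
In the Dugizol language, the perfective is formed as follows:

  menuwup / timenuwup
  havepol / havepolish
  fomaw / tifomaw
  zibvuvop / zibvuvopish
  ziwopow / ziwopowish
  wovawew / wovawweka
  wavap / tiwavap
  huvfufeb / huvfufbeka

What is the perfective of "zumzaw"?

"zumzaw" has last vowel 'a'. The stems whose last vowel is 'a' (fomaw → tifomaw, wavap → tiwavap) add the prefix ti-.
The other patterns: stems whose last vowel is 'e' delete the last vowel and add -eka; stems whose last vowel is 'o' add -ish.
So zumzaw → tizumzaw.

tizumzaw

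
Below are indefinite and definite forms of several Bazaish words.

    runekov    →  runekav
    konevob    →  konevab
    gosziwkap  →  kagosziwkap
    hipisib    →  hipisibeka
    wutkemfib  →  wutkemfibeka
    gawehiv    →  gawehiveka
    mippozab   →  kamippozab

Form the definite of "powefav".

wutkemfib and mippozab both end in -b yet inflect differently (wutkemfibeka, kamippozab), so the final letter is not what conditions the rule; the last vowel is.
"powefav" has last vowel 'a'. The stems whose last vowel is 'a' (gosziwkap → kagosziwkap, mippozab → kamippozab) add the prefix ka-.
So powefav → kapowefav.

kapowefav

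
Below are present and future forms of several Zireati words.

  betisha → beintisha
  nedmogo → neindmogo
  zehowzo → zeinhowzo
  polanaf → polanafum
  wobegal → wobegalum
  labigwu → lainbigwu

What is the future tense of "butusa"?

wobegal and betisha both have last vowel 'a' yet inflect differently (wobegalum, beintisha), so the last vowel is not what conditions the rule; whether the stem ends in a vowel or a consonant is.
"butusa" ends in a vowel. The stems ending in a vowel (labigwu → lainbigwu, nedmogo → neindmogo, betisha → beintisha) insert -in- after the first vowel.
So butusa → buintusa.

buintusa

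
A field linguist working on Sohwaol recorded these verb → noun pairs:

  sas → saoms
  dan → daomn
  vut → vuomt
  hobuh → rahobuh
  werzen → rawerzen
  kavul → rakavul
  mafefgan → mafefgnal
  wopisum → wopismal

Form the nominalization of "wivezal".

wivezlal

dan and werzen both end in -n yet inflect differently (daomn, rawerzen), so the final letter is not what conditions the rule; the number of vowels is.
"wivezal" has 3 vowels. The stems with 3 vowels (mafefgan → mafefgnal, wopisum → wopismal) delete the last vowel and add -al.
The other patterns: stems with 1 vowel insert -om- after the first vowel; stems with 2 vowels add the prefix ra-.
So wivezal → wivezlal.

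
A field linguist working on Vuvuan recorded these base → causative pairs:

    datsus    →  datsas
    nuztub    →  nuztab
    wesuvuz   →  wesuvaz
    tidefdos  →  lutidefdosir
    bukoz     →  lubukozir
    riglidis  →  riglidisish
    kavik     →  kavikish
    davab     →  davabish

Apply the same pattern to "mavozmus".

"mavozmus" has last vowel 'u'. The stems whose last vowel is 'u' (datsus → datsas, nuztub → nuztab, wesuvuz → wesuvaz) change the last vowel to 'a'.
So mavozmus → mavozmas.

mavozmas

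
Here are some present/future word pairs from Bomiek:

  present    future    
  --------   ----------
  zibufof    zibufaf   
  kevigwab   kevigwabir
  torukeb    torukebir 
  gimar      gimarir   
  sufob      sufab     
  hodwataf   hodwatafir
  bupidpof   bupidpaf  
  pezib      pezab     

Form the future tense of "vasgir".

"vasgir" has last vowel 'i'. The one such stem in the data (pezib → pezab) changes the last vowel to 'a' (as do sufob, bupidpof), so the same rule applies.
So vasgir → vasgar.

vasgar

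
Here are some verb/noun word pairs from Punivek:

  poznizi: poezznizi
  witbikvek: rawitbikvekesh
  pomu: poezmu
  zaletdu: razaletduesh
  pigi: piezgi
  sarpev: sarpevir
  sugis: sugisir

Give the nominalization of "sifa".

sifair

pomu and zaletdu both end in -u yet inflect differently (poezmu, razaletduesh), so the final letter is not what conditions the rule; the first letter is.
"sifa" begins with s-. The stems beginning with s- (sugis → sugisir, sarpev → sarpevir) add -ir.
The other patterns: stems beginning with p- insert -ez- after the first vowel; stems beginning with w- or z- add ra- … -esh around the stem.
So sifa → sifair.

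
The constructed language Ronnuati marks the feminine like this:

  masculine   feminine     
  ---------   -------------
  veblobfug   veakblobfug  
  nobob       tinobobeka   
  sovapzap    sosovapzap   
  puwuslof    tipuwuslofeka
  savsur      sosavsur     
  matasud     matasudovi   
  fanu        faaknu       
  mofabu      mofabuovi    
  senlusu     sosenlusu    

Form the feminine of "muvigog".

muvigogovi

mofabu and senlusu both end in -u yet inflect differently (mofabuovi, sosenlusu), so the final letter is not what conditions the rule; the first letter is.
"muvigog" begins with m-. The stems beginning with m- (matasud → matasudovi, mofabu → mofabuovi) add -ovi.
The other patterns: stems beginning with n- or p- add ti- … -eka around the stem; stems beginning with s- add the prefix so-; stems beginning with f- or v- insert -ak- after the first vowel.
So muvigog → muvigogovi.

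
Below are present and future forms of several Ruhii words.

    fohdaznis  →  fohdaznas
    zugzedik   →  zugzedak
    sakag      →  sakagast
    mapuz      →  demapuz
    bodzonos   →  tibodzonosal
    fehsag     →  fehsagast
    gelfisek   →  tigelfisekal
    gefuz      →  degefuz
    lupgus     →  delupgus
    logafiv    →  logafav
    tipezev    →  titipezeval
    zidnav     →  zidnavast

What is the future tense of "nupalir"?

nupalar

"nupalir" has last vowel 'i'. The stems whose last vowel is 'i' (fohdaznis → fohdaznas, logafiv → logafav, zugzedik → zugzedak) change the last vowel to 'a'.
So nupalir → nupalar.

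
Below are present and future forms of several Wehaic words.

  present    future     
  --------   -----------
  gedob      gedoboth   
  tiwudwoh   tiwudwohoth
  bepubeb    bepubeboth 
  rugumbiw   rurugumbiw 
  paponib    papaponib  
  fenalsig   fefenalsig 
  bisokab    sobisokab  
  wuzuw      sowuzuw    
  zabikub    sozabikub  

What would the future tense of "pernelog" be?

gedob and paponib both end in -b yet inflect differently (gedoboth, papaponib), so the final letter is not what conditions the rule; the last vowel is.
"pernelog" has last vowel 'o'. The stems whose last vowel is 'o' (gedob → gedoboth, tiwudwoh → tiwudwohoth) add -oth.
The other patterns: stems whose last vowel is 'i' repeat the first consonant+vowel as a prefix; stems whose last vowel is 'a' or 'u' add the prefix so-.
So pernelog → pernelogoth.

pernelogoth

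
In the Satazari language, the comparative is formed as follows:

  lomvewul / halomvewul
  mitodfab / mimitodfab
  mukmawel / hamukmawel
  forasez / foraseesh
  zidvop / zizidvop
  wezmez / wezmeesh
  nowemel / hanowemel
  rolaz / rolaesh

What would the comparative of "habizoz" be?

habizoesh

forasez and mukmawel both have last vowel 'e' yet inflect differently (foraseesh, hamukmawel), so the last vowel is not what conditions the rule; the final letter is.
"habizoz" ends in -z. The stems ending in -z (forasez → foraseesh, rolaz → rolaesh, wezmez → wezmeesh) drop the final letter and add -esh.
So habizoz → habizoesh.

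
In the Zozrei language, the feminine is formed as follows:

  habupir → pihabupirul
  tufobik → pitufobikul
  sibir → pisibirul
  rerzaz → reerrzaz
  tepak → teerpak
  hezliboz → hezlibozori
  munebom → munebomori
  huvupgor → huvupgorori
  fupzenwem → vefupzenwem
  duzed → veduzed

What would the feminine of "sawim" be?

"sawim" has last vowel 'i'. The stems whose last vowel is 'i' (habupir → pihabupirul, tufobik → pitufobikul, sibir → pisibirul) add pi- … -ul around the stem.
So sawim → pisawimul.

pisawimul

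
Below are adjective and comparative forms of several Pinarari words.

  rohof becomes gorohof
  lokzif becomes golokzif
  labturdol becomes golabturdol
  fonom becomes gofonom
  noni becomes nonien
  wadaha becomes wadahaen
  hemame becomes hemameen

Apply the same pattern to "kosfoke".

"kosfoke" ends in a vowel. The stems ending in a vowel (noni → nonien, wadaha → wadahaen, hemame → hemameen) add -en.
So kosfoke → kosfokeen.

kosfokeen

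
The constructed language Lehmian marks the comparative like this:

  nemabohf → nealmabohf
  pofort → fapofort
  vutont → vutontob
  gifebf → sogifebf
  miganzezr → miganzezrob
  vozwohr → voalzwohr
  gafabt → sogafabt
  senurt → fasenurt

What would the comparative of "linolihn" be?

lialnolihn

gifebf and nemabohf both end in -f yet inflect differently (sogifebf, nealmabohf), so the final letter is not what conditions the rule; the second-to-last letter is.
"linolihn" has second-to-last letter 'h'. The stems whose second-to-last letter is 'h' (vozwohr → voalzwohr, nemabohf → nealmabohf) insert -al- after the first vowel.
The other patterns: stems whose second-to-last letter is 'b' add the prefix so-; stems whose second-to-last letter is 'r' add the prefix fa-; stems whose second-to-last letter is 'n' or 'z' add -ob.
So linolihn → lialnolihn.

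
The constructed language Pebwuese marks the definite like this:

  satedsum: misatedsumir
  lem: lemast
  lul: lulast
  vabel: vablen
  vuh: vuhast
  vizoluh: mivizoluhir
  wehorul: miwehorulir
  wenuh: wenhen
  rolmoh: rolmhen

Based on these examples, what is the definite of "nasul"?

naslen

vuh and rolmoh both end in -h yet inflect differently (vuhast, rolmhen), so the final letter is not what conditions the rule; the number of vowels is.
"nasul" has 2 vowels. The stems with 2 vowels (rolmoh → rolmhen, vabel → vablen, wenuh → wenhen) delete the last vowel and add -en.
The other patterns: stems with 1 vowel add -ast; stems with 3 vowels add mi- … -ir around the stem.
So nasul → naslen.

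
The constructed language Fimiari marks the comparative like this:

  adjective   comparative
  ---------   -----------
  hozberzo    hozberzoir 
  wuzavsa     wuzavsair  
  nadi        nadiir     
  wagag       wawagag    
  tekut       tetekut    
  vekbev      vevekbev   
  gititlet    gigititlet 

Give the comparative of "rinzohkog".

wuzavsa and wagag both have last vowel 'a' yet inflect differently (wuzavsair, wawagag), so the last vowel is not what conditions the rule; whether the stem ends in a vowel or a consonant is.
"rinzohkog" ends in a consonant. The stems ending in a consonant (wagag → wawagag, tekut → tetekut, vekbev → vevekbev) repeat the first consonant+vowel as a prefix.
So rinzohkog → ririnzohkog.

ririnzohkog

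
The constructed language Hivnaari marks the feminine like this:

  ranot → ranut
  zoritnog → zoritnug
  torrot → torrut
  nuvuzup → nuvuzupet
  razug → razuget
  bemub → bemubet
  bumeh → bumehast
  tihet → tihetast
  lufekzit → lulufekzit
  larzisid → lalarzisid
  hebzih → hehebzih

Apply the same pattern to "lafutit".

lalafutit

zoritnog and razug both end in -g yet inflect differently (zoritnug, razuget), so the final letter is not what conditions the rule; the last vowel is.
"lafutit" has last vowel 'i'. The stems whose last vowel is 'i' (lufekzit → lulufekzit, larzisid → lalarzisid, hebzih → hehebzih) repeat the first consonant+vowel as a prefix.
The other patterns: stems whose last vowel is 'o' change the last vowel to 'u'; stems whose last vowel is 'u' add -et; stems whose last vowel is 'e' add -ast.
So lafutit → lalafutit.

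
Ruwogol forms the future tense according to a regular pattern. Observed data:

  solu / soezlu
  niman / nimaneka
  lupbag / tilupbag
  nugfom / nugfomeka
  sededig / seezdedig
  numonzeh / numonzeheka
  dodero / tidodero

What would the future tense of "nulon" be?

sededig and lupbag both end in -g yet inflect differently (seezdedig, tilupbag), so the final letter is not what conditions the rule; the first letter is.
"nulon" begins with n-. The stems beginning with n- (niman → nimaneka, nugfom → nugfomeka, numonzeh → numonzeheka) add -eka.
The other patterns: stems beginning with s- insert -ez- after the first vowel; stems beginning with d- or l- add the prefix ti-.
So nulon → nuloneka.

nuloneka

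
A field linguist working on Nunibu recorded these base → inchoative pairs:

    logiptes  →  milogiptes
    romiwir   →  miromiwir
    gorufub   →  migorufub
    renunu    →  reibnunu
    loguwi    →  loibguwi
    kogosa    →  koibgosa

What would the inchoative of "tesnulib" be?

gorufub and renunu both have last vowel 'u' yet inflect differently (migorufub, reibnunu), so the last vowel is not what conditions the rule; whether the stem ends in a vowel or a consonant is.
"tesnulib" ends in a consonant. The stems ending in a consonant (logiptes → milogiptes, romiwir → miromiwir, gorufub → migorufub) add the prefix mi-.
So tesnulib → mitesnulib.

mitesnulib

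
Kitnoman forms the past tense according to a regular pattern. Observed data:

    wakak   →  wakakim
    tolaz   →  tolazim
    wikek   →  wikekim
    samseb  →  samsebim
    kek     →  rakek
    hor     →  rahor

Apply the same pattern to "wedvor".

wedvorim

wakak and kek both end in -k yet inflect differently (wakakim, rakek), so the final letter is not what conditions the rule; the number of vowels is.
"wedvor" has 2 vowels. The stems with 2 vowels (wakak → wakakim, tolaz → tolazim, wikek → wikekim) add -im.
So wedvor → wedvorim.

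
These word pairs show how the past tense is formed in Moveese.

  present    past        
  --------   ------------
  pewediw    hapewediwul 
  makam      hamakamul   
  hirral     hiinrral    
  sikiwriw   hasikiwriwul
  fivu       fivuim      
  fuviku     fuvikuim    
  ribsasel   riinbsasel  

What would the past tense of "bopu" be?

"bopu" ends in -u. The stems ending in -u (fivu → fivuim, fuviku → fuvikuim) add -im.
So bopu → bopuim.

bopuim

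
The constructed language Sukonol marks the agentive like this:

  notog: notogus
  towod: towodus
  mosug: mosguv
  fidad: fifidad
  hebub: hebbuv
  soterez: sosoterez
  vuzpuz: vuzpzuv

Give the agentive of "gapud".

"gapud" has last vowel 'u'. The stems whose last vowel is 'u' (vuzpuz → vuzpzuv, mosug → mosguv, hebub → hebbuv) delete the last vowel and add -uv.
The other patterns: stems whose last vowel is 'o' add -us; stems whose last vowel is 'a' or 'e' repeat the first consonant+vowel as a prefix.
So gapud → gapduv.

gapduv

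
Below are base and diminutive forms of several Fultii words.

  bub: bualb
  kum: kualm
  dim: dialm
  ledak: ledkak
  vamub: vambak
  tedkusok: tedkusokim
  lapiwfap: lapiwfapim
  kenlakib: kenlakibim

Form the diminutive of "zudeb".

zudbak

bub and vamub both end in -b yet inflect differently (bualb, vambak), so the final letter is not what conditions the rule; the number of vowels is.
"zudeb" has 2 vowels. The stems with 2 vowels (ledak → ledkak, vamub → vambak) delete the last vowel and add -ak.
The other patterns: stems with 1 vowel insert -al- after the first vowel; stems with 3 vowels add -im.
So zudeb → zudbak.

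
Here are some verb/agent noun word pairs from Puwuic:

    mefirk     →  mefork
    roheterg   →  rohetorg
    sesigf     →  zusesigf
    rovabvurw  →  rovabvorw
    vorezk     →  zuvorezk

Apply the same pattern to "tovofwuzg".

zutovofwuzg

mefirk and vorezk both end in -k yet inflect differently (mefork, zuvorezk), so the final letter is not what conditions the rule; the second-to-last letter is.
"tovofwuzg" has second-to-last letter 'z'. The one such stem in the data (vorezk → zuvorezk) adds the prefix zu-, so the same rule applies.
The other pattern: stems whose second-to-last letter is 'r' change the last vowel to 'o'.
So tovofwuzg → zutovofwuzg.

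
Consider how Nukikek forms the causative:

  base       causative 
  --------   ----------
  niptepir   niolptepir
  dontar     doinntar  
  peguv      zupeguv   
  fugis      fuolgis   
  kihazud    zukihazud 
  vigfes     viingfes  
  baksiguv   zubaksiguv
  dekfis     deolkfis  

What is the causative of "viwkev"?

niptepir and dontar both end in -r yet inflect differently (niolptepir, doinntar), so the final letter is not what conditions the rule; the last vowel is.
"viwkev" has last vowel 'e'. The one such stem in the data (vigfes → viingfes) inserts -in- after the first vowel (as does dontar), so the same rule applies.
So viwkev → viinwkev.

viinwkev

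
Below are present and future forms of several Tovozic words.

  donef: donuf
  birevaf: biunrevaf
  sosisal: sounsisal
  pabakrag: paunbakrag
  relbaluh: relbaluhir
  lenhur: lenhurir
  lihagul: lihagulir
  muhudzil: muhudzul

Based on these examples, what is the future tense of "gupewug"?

"gupewug" has last vowel 'u'. The stems whose last vowel is 'u' (lihagul → lihagulir, lenhur → lenhurir, relbaluh → relbaluhir) add -ir.
So gupewug → gupewugir.

gupewugir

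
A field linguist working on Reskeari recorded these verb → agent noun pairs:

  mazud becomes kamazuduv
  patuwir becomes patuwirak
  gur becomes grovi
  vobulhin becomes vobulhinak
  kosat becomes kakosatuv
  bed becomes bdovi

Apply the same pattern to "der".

"der" has 1 vowel. The stems with 1 vowel (bed → bdovi, gur → grovi) delete the last vowel and add -ovi.
The other patterns: stems with 2 vowels add ka- … -uv around the stem; stems with 3 vowels add -ak.
So der → drovi.

drovi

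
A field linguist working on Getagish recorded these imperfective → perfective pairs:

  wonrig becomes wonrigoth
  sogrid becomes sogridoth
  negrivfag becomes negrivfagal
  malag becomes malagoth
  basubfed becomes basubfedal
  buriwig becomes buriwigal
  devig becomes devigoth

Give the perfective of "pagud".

"pagud" has 2 vowels. The stems with 2 vowels (sogrid → sogridoth, wonrig → wonrigoth, devig → devigoth) add -oth.
So pagud → pagudoth.

pagudoth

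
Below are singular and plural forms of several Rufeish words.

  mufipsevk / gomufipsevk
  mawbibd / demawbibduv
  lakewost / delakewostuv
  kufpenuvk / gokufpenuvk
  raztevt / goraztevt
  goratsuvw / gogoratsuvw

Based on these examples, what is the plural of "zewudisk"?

dezewudiskuv

raztevt and lakewost both end in -t yet inflect differently (goraztevt, delakewostuv), so the final letter is not what conditions the rule; the second-to-last letter is.
"zewudisk" has second-to-last letter 's'. The one such stem in the data (lakewost → delakewostuv) adds de- … -uv around the stem, so the same rule applies.
So zewudisk → dezewudiskuv.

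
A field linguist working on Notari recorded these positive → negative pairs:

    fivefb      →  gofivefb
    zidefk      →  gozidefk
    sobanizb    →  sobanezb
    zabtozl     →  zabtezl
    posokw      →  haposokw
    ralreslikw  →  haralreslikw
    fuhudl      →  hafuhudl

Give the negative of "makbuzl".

fivefb and sobanizb both end in -b yet inflect differently (gofivefb, sobanezb), so the final letter is not what conditions the rule; the second-to-last letter is.
"makbuzl" has second-to-last letter 'z'. The stems whose second-to-last letter is 'z' (sobanizb → sobanezb, zabtozl → zabtezl) change the last vowel to 'e'.
So makbuzl → makbezl.

makbezl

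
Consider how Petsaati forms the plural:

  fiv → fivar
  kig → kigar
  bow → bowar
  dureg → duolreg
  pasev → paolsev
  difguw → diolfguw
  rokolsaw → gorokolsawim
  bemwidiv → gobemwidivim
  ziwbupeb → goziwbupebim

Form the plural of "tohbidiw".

gotohbidiwim

"tohbidiw" has 3 vowels. The stems with 3 vowels (rokolsaw → gorokolsawim, bemwidiv → gobemwidivim, ziwbupeb → goziwbupebim) add go- … -im around the stem.
The other patterns: stems with 1 vowel add -ar; stems with 2 vowels insert -ol- after the first vowel.
So tohbidiw → gotohbidiwim.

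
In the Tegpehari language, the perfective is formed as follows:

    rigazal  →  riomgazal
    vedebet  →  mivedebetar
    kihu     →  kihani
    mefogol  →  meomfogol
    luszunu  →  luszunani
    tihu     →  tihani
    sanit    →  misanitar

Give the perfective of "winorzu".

sanit and kihu both have 2 vowels yet inflect differently (misanitar, kihani), so the number of vowels is not what conditions the rule; the final letter is.
"winorzu" ends in -u. The stems ending in -u (kihu → kihani, luszunu → luszunani, tihu → tihani) drop the final letter and add -ani.
The other patterns: stems ending in -t add mi- … -ar around the stem; stems ending in -l insert -om- after the first vowel.
So winorzu → winorzani.

winorzani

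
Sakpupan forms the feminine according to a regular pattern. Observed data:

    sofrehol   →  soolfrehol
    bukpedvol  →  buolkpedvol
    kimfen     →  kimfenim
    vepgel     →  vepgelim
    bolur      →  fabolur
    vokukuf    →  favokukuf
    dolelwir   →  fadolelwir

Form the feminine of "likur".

falikur

"likur" has last vowel 'u'. The stems whose last vowel is 'u' (vokukuf → favokukuf, bolur → fabolur) add the prefix fa-.
The other patterns: stems whose last vowel is 'e' add -im; stems whose last vowel is 'o' insert -ol- after the first vowel.
So likur → falikur.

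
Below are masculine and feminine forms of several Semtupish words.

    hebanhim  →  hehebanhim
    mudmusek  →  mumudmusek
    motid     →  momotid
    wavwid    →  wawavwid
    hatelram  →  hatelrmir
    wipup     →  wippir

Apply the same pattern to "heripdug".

hebanhim and hatelram both end in -m yet inflect differently (hehebanhim, hatelrmir), so the final letter is not what conditions the rule; the last vowel is.
"heripdug" has last vowel 'u'. The one such stem in the data (wipup → wippir) deletes the last vowel and adds -ir (as does hatelram), so the same rule applies.
The other pattern: stems whose last vowel is 'e' or 'i' repeat the first consonant+vowel as a prefix.
So heripdug → heripdgir.

heripdgir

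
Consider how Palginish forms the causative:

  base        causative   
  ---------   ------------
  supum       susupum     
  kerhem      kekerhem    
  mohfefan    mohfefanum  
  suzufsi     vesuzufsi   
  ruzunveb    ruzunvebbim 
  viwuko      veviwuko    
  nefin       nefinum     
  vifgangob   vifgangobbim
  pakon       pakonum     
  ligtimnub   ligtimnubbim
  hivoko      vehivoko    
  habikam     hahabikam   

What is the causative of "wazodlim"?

pakon and vifgangob both have last vowel 'o' yet inflect differently (pakonum, vifgangobbim), so the last vowel is not what conditions the rule; the final letter is.
"wazodlim" ends in -m. The stems ending in -m (supum → susupum, kerhem → kekerhem, habikam → hahabikam) repeat the first consonant+vowel as a prefix.
The other patterns: stems ending in -n add -um; stems ending in -b double the final consonant and add -im; stems ending in -i or -o add the prefix ve-.
So wazodlim → wawazodlim.

wawazodlim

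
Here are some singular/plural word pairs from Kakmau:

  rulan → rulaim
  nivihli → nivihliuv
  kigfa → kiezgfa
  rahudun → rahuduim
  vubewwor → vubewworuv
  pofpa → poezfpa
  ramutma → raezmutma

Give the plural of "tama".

taezma

rulan and ramutma both have last vowel 'a' yet inflect differently (rulaim, raezmutma), so the last vowel is not what conditions the rule; the final letter is.
"tama" ends in -a. The stems ending in -a (ramutma → raezmutma, kigfa → kiezgfa, pofpa → poezfpa) insert -ez- after the first vowel.
The other patterns: stems ending in -n drop the final letter and add -im; stems ending in -i or -r add -uv.
So tama → taezma.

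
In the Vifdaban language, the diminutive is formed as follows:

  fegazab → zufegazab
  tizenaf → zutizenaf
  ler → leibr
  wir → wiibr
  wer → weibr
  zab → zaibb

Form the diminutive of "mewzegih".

zumewzegih

fegazab and zab both end in -b yet inflect differently (zufegazab, zaibb), so the final letter is not what conditions the rule; the number of vowels is.
"mewzegih" has 3 vowels. The stems with 3 vowels (fegazab → zufegazab, tizenaf → zutizenaf) add the prefix zu-.
The other pattern: stems with 1 vowel insert -ib- after the first vowel.
So mewzegih → zumewzegih.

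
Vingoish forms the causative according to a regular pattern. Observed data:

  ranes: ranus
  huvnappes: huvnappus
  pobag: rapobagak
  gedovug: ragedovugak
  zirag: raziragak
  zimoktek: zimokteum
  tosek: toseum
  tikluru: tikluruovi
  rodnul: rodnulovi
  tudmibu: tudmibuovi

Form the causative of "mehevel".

mehevelovi

ranes and zimoktek both have last vowel 'e' yet inflect differently (ranus, zimokteum), so the last vowel is not what conditions the rule; the final letter is.
"mehevel" ends in -l. The one such stem in the data (rodnul → rodnulovi) adds -ovi, so the same rule applies.
The other patterns: stems ending in -s change the last vowel to 'u'; stems ending in -g add ra- … -ak around the stem; stems ending in -k drop the final letter and add -um.
So mehevel → mehevelovi.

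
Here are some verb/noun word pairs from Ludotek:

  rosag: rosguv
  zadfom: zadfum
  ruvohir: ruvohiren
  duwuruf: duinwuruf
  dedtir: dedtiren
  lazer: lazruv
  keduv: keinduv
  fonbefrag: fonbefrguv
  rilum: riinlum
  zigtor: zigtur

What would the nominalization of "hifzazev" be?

lazer and zigtor both end in -r yet inflect differently (lazruv, zigtur), so the final letter is not what conditions the rule; the last vowel is.
"hifzazev" has last vowel 'e'. The one such stem in the data (lazer → lazruv) deletes the last vowel and adds -uv (as do fonbefrag, rosag), so the same rule applies.
The other patterns: stems whose last vowel is 'u' insert -in- after the first vowel; stems whose last vowel is 'o' change the last vowel to 'u'; stems whose last vowel is 'i' add -en.
So hifzazev → hifzazvuv.

hifzazvuv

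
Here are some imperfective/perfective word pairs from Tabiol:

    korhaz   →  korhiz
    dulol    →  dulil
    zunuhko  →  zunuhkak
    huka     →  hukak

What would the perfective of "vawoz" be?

"vawoz" ends in a consonant. The stems ending in a consonant (korhaz → korhiz, dulol → dulil) change the last vowel to 'i'.
The other pattern: stems ending in a vowel drop the final letter and add -ak.
So vawoz → vawiz.

vawiz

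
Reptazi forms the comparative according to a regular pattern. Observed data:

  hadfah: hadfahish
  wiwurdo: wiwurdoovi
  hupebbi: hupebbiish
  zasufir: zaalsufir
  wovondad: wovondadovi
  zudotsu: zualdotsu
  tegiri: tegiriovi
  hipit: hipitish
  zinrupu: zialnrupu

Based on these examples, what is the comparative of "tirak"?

hupebbi and tegiri both end in -i yet inflect differently (hupebbiish, tegiriovi), so the final letter is not what conditions the rule; the first letter is.
"tirak" begins with t-. The one such stem in the data (tegiri → tegiriovi) adds -ovi, so the same rule applies.
So tirak → tirakovi.

tirakovi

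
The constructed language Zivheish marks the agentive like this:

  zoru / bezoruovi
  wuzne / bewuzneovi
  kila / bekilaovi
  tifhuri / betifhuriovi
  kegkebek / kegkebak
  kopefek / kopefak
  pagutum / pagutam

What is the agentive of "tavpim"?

"tavpim" ends in a consonant. The stems ending in a consonant (kegkebek → kegkebak, kopefek → kopefak, pagutum → pagutam) change the last vowel to 'a'.
So tavpim → tavpam.

tavpam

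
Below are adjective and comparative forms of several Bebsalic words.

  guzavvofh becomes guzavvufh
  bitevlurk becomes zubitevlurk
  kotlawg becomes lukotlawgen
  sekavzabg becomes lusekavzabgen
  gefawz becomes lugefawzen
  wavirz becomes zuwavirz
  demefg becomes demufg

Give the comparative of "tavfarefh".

"tavfarefh" has second-to-last letter 'f'. The stems whose second-to-last letter is 'f' (demefg → demufg, guzavvofh → guzavvufh) change the last vowel to 'u'.
The other patterns: stems whose second-to-last letter is 'b' or 'w' add lu- … -en around the stem; stems whose second-to-last letter is 'r' add the prefix zu-.
So tavfarefh → tavfarufh.

tavfarufh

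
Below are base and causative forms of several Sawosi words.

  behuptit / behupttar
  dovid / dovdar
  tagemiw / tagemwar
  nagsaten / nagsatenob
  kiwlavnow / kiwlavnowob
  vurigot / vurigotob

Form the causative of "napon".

naponob

tagemiw and kiwlavnow both end in -w yet inflect differently (tagemwar, kiwlavnowob), so the final letter is not what conditions the rule; the last vowel is.
"napon" has last vowel 'o'. The stems whose last vowel is 'o' (kiwlavnow → kiwlavnowob, vurigot → vurigotob) add -ob.
The other pattern: stems whose last vowel is 'i' delete the last vowel and add -ar.
So napon → naponob.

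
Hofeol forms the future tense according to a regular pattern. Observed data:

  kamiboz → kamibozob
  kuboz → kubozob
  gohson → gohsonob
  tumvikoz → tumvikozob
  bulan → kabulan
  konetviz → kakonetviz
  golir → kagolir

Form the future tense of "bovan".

"bovan" has last vowel 'a'. The one such stem in the data (bulan → kabulan) adds the prefix ka-, so the same rule applies.
So bovan → kabovan.

kabovan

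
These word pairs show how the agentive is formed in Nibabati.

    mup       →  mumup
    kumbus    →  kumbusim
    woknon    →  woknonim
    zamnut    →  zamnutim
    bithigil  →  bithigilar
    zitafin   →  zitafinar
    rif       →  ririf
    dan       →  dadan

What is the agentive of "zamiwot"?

dan and woknon both end in -n yet inflect differently (dadan, woknonim), so the final letter is not what conditions the rule; the number of vowels is.
"zamiwot" has 3 vowels. The stems with 3 vowels (bithigil → bithigilar, zitafin → zitafinar) add -ar.
The other patterns: stems with 1 vowel repeat the first consonant+vowel as a prefix; stems with 2 vowels add -im.
So zamiwot → zamiwotar.

zamiwotar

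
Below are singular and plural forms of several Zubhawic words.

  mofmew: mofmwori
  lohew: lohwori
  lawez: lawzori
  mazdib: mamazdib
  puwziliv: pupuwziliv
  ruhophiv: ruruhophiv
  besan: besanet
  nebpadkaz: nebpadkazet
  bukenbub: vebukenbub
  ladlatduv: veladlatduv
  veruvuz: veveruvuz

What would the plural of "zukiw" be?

lawez and nebpadkaz both end in -z yet inflect differently (lawzori, nebpadkazet), so the final letter is not what conditions the rule; the last vowel is.
"zukiw" has last vowel 'i'. The stems whose last vowel is 'i' (mazdib → mamazdib, puwziliv → pupuwziliv, ruhophiv → ruruhophiv) repeat the first consonant+vowel as a prefix.
The other patterns: stems whose last vowel is 'e' delete the last vowel and add -ori; stems whose last vowel is 'a' add -et; stems whose last vowel is 'u' add the prefix ve-.
So zukiw → zuzukiw.

zuzukiw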